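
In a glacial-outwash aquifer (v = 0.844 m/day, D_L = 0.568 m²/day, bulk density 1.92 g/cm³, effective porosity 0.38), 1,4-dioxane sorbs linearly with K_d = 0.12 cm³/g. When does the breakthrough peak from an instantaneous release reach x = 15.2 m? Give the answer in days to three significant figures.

27.7 days

Retardation factor R = 1 + ρ_b·K_d/n = 1 + 1.92 × 0.12/0.38 = 1.606.
Sorption retards both mechanisms: v_R = v/R = 0.5255 m/day, D_R = D/R = 0.3537 m²/day.
Peak time from v_R²t² + 2D_R t − x² = 0: t = (√(D_R² + v_R²x²) − D_R)/v_R².
√(D_R² + v_R²x²) = √(0.3537² + 0.5255² × 15.2²) = 7.995; v_R² = 0.2762.
t = (7.995 − 0.3537)/0.2762 = 27.7 days.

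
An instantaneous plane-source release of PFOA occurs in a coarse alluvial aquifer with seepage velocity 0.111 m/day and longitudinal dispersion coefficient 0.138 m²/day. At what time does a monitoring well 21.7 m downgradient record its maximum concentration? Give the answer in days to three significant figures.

For the 1D instantaneous-source solution, setting ∂C/∂t = 0 at fixed x gives v²t² + 2Dt − x² = 0, so t = (√(D² + v²x²) − D)/v².
√(D² + v²x²) = √(0.138² + 0.111² × 21.7²) = 2.413; v² = 0.012321.
t = (2.413 − 0.138)/0.012321 = 185 days (vs. the pure-advection estimate x/v = 195 d).

185 days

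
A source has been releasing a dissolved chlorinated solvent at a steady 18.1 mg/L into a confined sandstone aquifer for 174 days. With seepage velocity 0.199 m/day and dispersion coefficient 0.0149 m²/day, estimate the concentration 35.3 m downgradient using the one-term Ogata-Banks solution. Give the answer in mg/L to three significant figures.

For a continuous step input, C/C₀ ≈ ½·erfc((x−vt)/(2√(Dt))).
vt = 0.199 × 174 = 34.626 m and 2√(Dt) = 2√(0.0149 × 174) = 3.220 m.
Argument (x−vt)/(2√(Dt)) = (35.3 − 34.626)/3.220 = 0.2093; ½·erfc(0.2093) = 0.3836.
C = 18.1 × 0.3836 = 6.94 mg/L.

6.94 mg/L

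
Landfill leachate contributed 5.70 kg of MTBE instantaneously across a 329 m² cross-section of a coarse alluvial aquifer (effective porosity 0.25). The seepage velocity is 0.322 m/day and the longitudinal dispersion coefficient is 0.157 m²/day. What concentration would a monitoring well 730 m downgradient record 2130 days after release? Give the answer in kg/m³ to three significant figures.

0.000249 kg/m³

For an instantaneous plane source, C(x,t) = M/(n_e·A·√(4πDt)) · exp(−(x−vt)²/(4Dt)), with n_e·A the pore (flow) area.
Plume center vt = 0.322 × 2130 = 685.86 m, so the well at 730 m is 44.14 m downgradient of the peak.
√(4πDt) = 64.83 m, giving peak height M/(n_e·A·√(4πDt)) = 5.70/(0.25 × 329 × 64.83) = 0.001069 kg/m³.
(x−vt)²/(4Dt) = (44.14)²/(4 × 0.157 × 2130) = 1.457; exp(−1.457) = 0.2329.
C = 0.001069 × 0.2329 = 0.000249 kg/m³.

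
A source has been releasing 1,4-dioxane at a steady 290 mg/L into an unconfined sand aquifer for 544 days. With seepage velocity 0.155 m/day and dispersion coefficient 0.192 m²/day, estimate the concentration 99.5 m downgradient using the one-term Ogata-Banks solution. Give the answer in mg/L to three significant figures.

For a continuous step input, C/C₀ ≈ ½·erfc((x−vt)/(2√(Dt))).
vt = 0.155 × 544 = 84.32 m and 2√(Dt) = 2√(0.192 × 544) = 20.44 m.
Argument (x−vt)/(2√(Dt)) = (99.5 − 84.32)/20.44 = 0.7427; ½·erfc(0.7427) = 0.1468.
C = 290 × 0.1468 = 42.6 mg/L.

42.6 mg/L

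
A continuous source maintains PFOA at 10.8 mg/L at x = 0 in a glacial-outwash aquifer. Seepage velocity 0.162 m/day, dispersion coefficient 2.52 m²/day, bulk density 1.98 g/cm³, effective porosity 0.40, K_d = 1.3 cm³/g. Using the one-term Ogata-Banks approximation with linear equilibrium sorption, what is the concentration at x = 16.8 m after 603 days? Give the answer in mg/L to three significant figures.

Retardation factor R = 1 + ρ_b·K_d/n = 1 + 1.98 × 1.3/0.40 = 7.435.
Sorption retards both mechanisms: v_R = v/R = 0.02179 m/day, D_R = D/R = 0.3389 m²/day.
v_R·t = 0.02179 × 603 = 13.13937 m; 2√(D_R t) = 28.59 m; argument = (16.8 − 13.13937)/28.59 = 0.1280.
C = C₀ × ½·erfc(0.1280) = 10.8 × 0.4282 = 4.62 mg/L.

4.62 mg/L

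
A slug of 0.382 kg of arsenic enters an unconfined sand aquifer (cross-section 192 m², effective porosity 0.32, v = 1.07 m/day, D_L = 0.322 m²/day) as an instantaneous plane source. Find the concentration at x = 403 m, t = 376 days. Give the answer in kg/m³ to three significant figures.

For an instantaneous plane source, C(x,t) = M/(n_e·A·√(4πDt)) · exp(−(x−vt)²/(4Dt)), with n_e·A the pore (flow) area.
Plume center vt = 1.07 × 376 = 402.32 m, so the well at 403 m is 0.68 m downgradient of the peak.
√(4πDt) = 39.01 m, giving peak height M/(n_e·A·√(4πDt)) = 0.382/(0.32 × 192 × 39.01) = 0.0001594 kg/m³.
(x−vt)²/(4Dt) = (0.68)²/(4 × 0.322 × 376) = 0.0009548; exp(−0.0009548) = 0.9990.
C = 0.0001594 × 0.9990 = 0.000159 kg/m³.

0.000159 kg/m³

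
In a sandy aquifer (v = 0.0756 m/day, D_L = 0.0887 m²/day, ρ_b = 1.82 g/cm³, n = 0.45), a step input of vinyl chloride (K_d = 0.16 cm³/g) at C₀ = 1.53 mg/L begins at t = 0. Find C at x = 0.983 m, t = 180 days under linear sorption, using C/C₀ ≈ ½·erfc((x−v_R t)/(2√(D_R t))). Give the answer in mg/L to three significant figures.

Retardation factor R = 1 + ρ_b·K_d/n = 1 + 1.82 × 0.16/0.45 = 1.647.
Sorption retards both mechanisms: v_R = v/R = 0.04590 m/day, D_R = D/R = 0.05386 m²/day.
v_R·t = 0.04590 × 180 = 8.262 m; 2√(D_R t) = 6.227 m; argument = (0.983 − 8.262)/6.227 = -1.169.
C = C₀ × ½·erfc(-1.169) = 1.53 × 0.9509 = 1.45 mg/L.

1.45 mg/L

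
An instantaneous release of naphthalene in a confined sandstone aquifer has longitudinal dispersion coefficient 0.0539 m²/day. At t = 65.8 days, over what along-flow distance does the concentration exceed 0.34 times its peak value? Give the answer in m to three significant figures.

The plume is Gaussian with σ = √(2Dt) = √(2 × 0.0539 × 65.8) = 2.663 m.
C/C_peak = exp(−Δx²/(2σ²)) = 0.34 ⇒ Δx = σ·√(−2 ln 0.34) = 2.663 × 1.469 = 3.912 m.
Width = 2Δx = 7.82 m.

7.82 m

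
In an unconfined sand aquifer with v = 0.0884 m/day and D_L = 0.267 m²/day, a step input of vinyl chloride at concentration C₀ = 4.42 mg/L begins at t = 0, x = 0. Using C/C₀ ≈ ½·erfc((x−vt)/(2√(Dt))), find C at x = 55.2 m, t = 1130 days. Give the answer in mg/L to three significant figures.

For a continuous step input, C/C₀ ≈ ½·erfc((x−vt)/(2√(Dt))).
vt = 0.0884 × 1130 = 99.892 m and 2√(Dt) = 2√(0.267 × 1130) = 34.74 m.
Argument (x−vt)/(2√(Dt)) = (55.2 − 99.892)/34.74 = -1.286; ½·erfc(-1.286) = 0.9655.
C = 4.42 × 0.9655 = 4.27 mg/L.

4.27 mg/L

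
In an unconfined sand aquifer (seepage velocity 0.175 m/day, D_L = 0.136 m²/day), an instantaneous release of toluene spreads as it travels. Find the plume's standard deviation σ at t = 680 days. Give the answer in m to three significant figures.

13.6 m

Dispersive spreading gives a Gaussian with σ² = 2Dt; advection only shifts the center.
σ = √(2 × 0.136 × 680) = 13.6 m.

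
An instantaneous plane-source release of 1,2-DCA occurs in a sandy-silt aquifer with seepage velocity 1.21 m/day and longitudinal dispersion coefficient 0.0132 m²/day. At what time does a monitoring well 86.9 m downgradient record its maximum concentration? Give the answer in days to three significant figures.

For the 1D instantaneous-source solution, setting ∂C/∂t = 0 at fixed x gives v²t² + 2Dt − x² = 0, so t = (√(D² + v²x²) − D)/v².
√(D² + v²x²) = √(0.0132² + 1.21² × 86.9²) = 105.1; v² = 1.4641.
t = (105.1 − 0.0132)/1.4641 = 71.8 days (vs. the pure-advection estimate x/v = 71.8 d).

71.8 days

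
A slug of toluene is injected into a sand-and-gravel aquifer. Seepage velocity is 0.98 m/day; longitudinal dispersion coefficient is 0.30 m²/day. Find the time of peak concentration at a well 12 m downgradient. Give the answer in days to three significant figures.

11.9 days

For the 1D instantaneous-source solution, setting ∂C/∂t = 0 at fixed x gives v²t² + 2Dt − x² = 0, so t = (√(D² + v²x²) − D)/v².
√(D² + v²x²) = √(0.30² + 0.98² × 12²) = 11.76; v² = 0.9604.
t = (11.76 − 0.30)/0.9604 = 11.9 days (vs. the pure-advection estimate x/v = 12.2 d).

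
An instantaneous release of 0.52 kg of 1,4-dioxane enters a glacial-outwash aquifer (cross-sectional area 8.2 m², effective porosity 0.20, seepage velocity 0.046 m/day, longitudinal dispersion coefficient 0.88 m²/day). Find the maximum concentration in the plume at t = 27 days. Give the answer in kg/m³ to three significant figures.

The peak of an instantaneous 1D plume sits at x = vt; there the Gaussian factor is 1 and C_max = M/(n_e·A·√(4πDt)), where n_e·A is the pore area the mass is dissolved in.
√(4πDt) = √(4π × 0.88 × 27) = 17.28 m, so C_max = 0.52/(0.20 × 8.2 × 17.28) = 0.0183 kg/m³.

0.0183 kg/m³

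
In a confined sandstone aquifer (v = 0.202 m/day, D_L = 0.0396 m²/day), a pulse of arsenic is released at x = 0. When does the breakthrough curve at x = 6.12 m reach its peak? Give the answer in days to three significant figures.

For the 1D instantaneous-source solution, setting ∂C/∂t = 0 at fixed x gives v²t² + 2Dt − x² = 0, so t = (√(D² + v²x²) − D)/v².
√(D² + v²x²) = √(0.0396² + 0.202² × 6.12²) = 1.237; v² = 0.040804.
t = (1.237 − 0.0396)/0.040804 = 29.3 days (vs. the pure-advection estimate x/v = 30.3 d).

29.3 days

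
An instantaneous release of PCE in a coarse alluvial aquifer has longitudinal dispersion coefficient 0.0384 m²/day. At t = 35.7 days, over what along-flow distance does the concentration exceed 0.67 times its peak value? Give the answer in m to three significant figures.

The plume is Gaussian with σ = √(2Dt) = √(2 × 0.0384 × 35.7) = 1.656 m.
C/C_peak = exp(−Δx²/(2σ²)) = 0.67 ⇒ Δx = σ·√(−2 ln 0.67) = 1.656 × 0.8950 = 1.482 m.
Width = 2Δx = 2.96 m.

2.96 m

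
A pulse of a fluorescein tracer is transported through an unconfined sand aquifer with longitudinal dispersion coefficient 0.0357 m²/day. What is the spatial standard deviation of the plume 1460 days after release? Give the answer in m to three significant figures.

Dispersive spreading gives a Gaussian with σ² = 2Dt; advection only shifts the center.
σ = √(2 × 0.0357 × 1460) = 10.2 m.

10.2 m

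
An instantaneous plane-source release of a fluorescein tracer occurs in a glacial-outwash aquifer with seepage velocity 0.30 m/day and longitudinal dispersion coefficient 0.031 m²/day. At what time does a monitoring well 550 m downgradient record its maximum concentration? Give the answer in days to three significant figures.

For the 1D instantaneous-source solution, setting ∂C/∂t = 0 at fixed x gives v²t² + 2Dt − x² = 0, so t = (√(D² + v²x²) − D)/v².
√(D² + v²x²) = √(0.031² + 0.30² × 550²) = 165.0; v² = 0.09.
t = (165.0 − 0.031)/0.09 = 1830 days (vs. the pure-advection estimate x/v = 1830 d).

1830 days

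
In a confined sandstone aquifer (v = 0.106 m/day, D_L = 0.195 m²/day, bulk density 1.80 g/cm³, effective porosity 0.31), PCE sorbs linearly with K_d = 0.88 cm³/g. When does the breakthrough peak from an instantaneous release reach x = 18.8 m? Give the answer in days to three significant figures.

983 days

Retardation factor R = 1 + ρ_b·K_d/n = 1 + 1.80 × 0.88/0.31 = 6.110.
Sorption retards both mechanisms: v_R = v/R = 0.01735 m/day, D_R = D/R = 0.03191 m²/day.
Peak time from v_R²t² + 2D_R t − x² = 0: t = (√(D_R² + v_R²x²) − D_R)/v_R².
√(D_R² + v_R²x²) = √(0.03191² + 0.01735² × 18.8²) = 0.3277; v_R² = 0.0003010.
t = (0.3277 − 0.03191)/0.0003010 = 983 days.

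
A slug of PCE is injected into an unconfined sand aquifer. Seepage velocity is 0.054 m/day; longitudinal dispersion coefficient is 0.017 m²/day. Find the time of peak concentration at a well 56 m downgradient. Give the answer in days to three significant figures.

1030 days

For the 1D instantaneous-source solution, setting ∂C/∂t = 0 at fixed x gives v²t² + 2Dt − x² = 0, so t = (√(D² + v²x²) − D)/v².
√(D² + v²x²) = √(0.017² + 0.054² × 56²) = 3.024; v² = 0.002916.
t = (3.024 − 0.017)/0.002916 = 1030 days (vs. the pure-advection estimate x/v = 1040 d).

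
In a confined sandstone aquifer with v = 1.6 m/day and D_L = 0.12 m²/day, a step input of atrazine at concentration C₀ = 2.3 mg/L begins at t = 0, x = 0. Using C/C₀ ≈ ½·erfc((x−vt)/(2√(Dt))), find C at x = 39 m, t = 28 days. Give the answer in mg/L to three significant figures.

For a continuous step input, C/C₀ ≈ ½·erfc((x−vt)/(2√(Dt))).
vt = 1.6 × 28 = 44.8 m and 2√(Dt) = 2√(0.12 × 28) = 3.666 m.
Argument (x−vt)/(2√(Dt)) = (39 − 44.8)/3.666 = -1.582; ½·erfc(-1.582) = 0.9874.
C = 2.3 × 0.9874 = 2.27 mg/L.

2.27 mg/L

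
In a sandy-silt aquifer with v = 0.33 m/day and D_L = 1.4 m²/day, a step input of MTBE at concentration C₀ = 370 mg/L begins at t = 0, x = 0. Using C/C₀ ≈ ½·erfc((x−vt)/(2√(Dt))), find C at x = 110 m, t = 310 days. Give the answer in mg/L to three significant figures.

For a continuous step input, C/C₀ ≈ ½·erfc((x−vt)/(2√(Dt))).
vt = 0.33 × 310 = 102.3 m and 2√(Dt) = 2√(1.4 × 310) = 41.67 m.
Argument (x−vt)/(2√(Dt)) = (110 − 102.3)/41.67 = 0.1848; ½·erfc(0.1848) = 0.3969.
C = 370 × 0.3969 = 147 mg/L.

147 mg/L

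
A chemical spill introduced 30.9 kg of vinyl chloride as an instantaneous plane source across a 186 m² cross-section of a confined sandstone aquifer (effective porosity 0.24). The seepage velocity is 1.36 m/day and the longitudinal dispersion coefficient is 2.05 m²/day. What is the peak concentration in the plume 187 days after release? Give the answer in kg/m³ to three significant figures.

0.00997 kg/m³

The peak of an instantaneous 1D plume sits at x = vt; there the Gaussian factor is 1 and C_max = M/(n_e·A·√(4πDt)), where n_e·A is the pore area the mass is dissolved in.
√(4πDt) = √(4π × 2.05 × 187) = 69.41 m, so C_max = 30.9/(0.24 × 186 × 69.41) = 0.00997 kg/m³.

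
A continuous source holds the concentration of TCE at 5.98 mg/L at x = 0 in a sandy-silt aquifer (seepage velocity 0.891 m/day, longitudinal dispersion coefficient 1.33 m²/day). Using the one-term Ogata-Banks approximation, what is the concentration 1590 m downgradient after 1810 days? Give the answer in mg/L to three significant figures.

3.76 mg/L

For a continuous step input, C/C₀ ≈ ½·erfc((x−vt)/(2√(Dt))).
vt = 0.891 × 1810 = 1612.71 m and 2√(Dt) = 2√(1.33 × 1810) = 98.13 m.
Argument (x−vt)/(2√(Dt)) = (1590 − 1612.71)/98.13 = -0.2314; ½·erfc(-0.2314) = 0.6283.
C = 5.98 × 0.6283 = 3.76 mg/L.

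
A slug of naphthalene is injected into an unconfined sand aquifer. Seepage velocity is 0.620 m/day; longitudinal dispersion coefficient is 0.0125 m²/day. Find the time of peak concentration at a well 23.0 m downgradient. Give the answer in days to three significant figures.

For the 1D instantaneous-source solution, setting ∂C/∂t = 0 at fixed x gives v²t² + 2Dt − x² = 0, so t = (√(D² + v²x²) − D)/v².
√(D² + v²x²) = √(0.0125² + 0.620² × 23.0²) = 14.26; v² = 0.3844.
t = (14.26 − 0.0125)/0.3844 = 37.1 days (vs. the pure-advection estimate x/v = 37.1 d).

37.1 days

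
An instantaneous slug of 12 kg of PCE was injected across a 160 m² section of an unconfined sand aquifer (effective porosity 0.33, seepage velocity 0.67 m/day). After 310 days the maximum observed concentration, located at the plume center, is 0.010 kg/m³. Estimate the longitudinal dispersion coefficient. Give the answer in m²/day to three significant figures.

0.133 m²/day

At the plume center C_max = M/(n_e·A·√(4πDt)), so D = M²/(4πt·(n_e·A·C_max)²).
n_e·A·C_max = 0.33 × 160 × 0.010 = 0.5280 kg/m.
D = 12²/(4π × 310 × 0.5280²) = 0.133 m²/day.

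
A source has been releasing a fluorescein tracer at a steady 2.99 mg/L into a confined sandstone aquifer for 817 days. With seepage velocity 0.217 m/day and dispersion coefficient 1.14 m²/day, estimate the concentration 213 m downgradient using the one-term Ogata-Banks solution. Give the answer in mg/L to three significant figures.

For a continuous step input, C/C₀ ≈ ½·erfc((x−vt)/(2√(Dt))).
vt = 0.217 × 817 = 177.289 m and 2√(Dt) = 2√(1.14 × 817) = 61.04 m.
Argument (x−vt)/(2√(Dt)) = (213 − 177.289)/61.04 = 0.5850; ½·erfc(0.5850) = 0.2040.
C = 2.99 × 0.2040 = 0.610 mg/L.

0.610 mg/L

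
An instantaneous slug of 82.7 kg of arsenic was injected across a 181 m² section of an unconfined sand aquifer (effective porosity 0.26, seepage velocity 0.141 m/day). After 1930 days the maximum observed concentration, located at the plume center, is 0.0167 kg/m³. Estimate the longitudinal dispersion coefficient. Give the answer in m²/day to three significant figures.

0.457 m²/day

At the plume center C_max = M/(n_e·A·√(4πDt)), so D = M²/(4πt·(n_e·A·C_max)²).
n_e·A·C_max = 0.26 × 181 × 0.0167 = 0.7859 kg/m.
D = 82.7²/(4π × 1930 × 0.7859²) = 0.457 m²/day.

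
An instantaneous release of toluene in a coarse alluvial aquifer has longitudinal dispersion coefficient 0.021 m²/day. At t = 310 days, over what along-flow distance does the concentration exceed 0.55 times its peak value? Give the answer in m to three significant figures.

7.89 m

The plume is Gaussian with σ = √(2Dt) = √(2 × 0.021 × 310) = 3.608 m.
C/C_peak = exp(−Δx²/(2σ²)) = 0.55 ⇒ Δx = σ·√(−2 ln 0.55) = 3.608 × 1.093 = 3.944 m.
Width = 2Δx = 7.89 m.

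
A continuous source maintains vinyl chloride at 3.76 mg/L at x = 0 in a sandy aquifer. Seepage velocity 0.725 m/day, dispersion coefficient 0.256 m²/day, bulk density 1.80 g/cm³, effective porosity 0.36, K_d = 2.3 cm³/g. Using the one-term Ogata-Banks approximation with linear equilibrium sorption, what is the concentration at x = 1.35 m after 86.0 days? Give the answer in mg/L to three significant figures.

Retardation factor R = 1 + ρ_b·K_d/n = 1 + 1.80 × 2.3/0.36 = 12.50.
Sorption retards both mechanisms: v_R = v/R = 0.05800 m/day, D_R = D/R = 0.02048 m²/day.
v_R·t = 0.05800 × 86.0 = 4.988 m; 2√(D_R t) = 2.654 m; argument = (1.35 − 4.988)/2.654 = -1.371.
C = C₀ × ½·erfc(-1.371) = 3.76 × 0.9737 = 3.66 mg/L.

3.66 mg/L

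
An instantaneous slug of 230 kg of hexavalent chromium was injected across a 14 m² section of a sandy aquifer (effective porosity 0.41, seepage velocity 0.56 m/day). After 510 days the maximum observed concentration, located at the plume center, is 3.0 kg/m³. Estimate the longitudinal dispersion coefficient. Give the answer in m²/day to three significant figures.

0.0278 m²/day

At the plume center C_max = M/(n_e·A·√(4πDt)), so D = M²/(4πt·(n_e·A·C_max)²).
n_e·A·C_max = 0.41 × 14 × 3.0 = 17.22 kg/m.
D = 230²/(4π × 510 × 17.22²) = 0.0278 m²/day.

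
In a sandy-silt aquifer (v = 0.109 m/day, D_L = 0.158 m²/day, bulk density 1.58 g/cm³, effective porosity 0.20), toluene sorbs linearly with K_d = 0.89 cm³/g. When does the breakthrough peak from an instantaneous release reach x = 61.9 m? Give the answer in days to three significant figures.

4460 days

Retardation factor R = 1 + ρ_b·K_d/n = 1 + 1.58 × 0.89/0.20 = 8.031.
Sorption retards both mechanisms: v_R = v/R = 0.01357 m/day, D_R = D/R = 0.01967 m²/day.
Peak time from v_R²t² + 2D_R t − x² = 0: t = (√(D_R² + v_R²x²) − D_R)/v_R².
√(D_R² + v_R²x²) = √(0.01967² + 0.01357² × 61.9²) = 0.8402; v_R² = 0.0001841.
t = (0.8402 − 0.01967)/0.0001841 = 4460 days.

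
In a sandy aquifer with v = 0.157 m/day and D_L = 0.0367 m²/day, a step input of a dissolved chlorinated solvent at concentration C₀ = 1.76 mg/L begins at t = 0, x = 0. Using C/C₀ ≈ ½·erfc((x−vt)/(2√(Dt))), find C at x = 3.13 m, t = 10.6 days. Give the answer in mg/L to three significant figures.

0.0850 mg/L

For a continuous step input, C/C₀ ≈ ½·erfc((x−vt)/(2√(Dt))).
vt = 0.157 × 10.6 = 1.6642 m and 2√(Dt) = 2√(0.0367 × 10.6) = 1.247 m.
Argument (x−vt)/(2√(Dt)) = (3.13 − 1.6642)/1.247 = 1.175; ½·erfc(1.175) = 0.04829.
C = 1.76 × 0.04829 = 0.0850 mg/L.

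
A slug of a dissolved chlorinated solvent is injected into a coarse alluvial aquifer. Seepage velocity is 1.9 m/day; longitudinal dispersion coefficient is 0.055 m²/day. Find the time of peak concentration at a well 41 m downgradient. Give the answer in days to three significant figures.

21.6 days

For the 1D instantaneous-source solution, setting ∂C/∂t = 0 at fixed x gives v²t² + 2Dt − x² = 0, so t = (√(D² + v²x²) − D)/v².
√(D² + v²x²) = √(0.055² + 1.9² × 41²) = 77.90; v² = 3.61.
t = (77.90 − 0.055)/3.61 = 21.6 days (vs. the pure-advection estimate x/v = 21.6 d).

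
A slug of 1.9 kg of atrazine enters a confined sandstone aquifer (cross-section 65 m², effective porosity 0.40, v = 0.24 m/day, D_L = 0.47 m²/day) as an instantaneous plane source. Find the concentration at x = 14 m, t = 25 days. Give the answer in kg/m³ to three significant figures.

0.00154 kg/m³

For an instantaneous plane source, C(x,t) = M/(n_e·A·√(4πDt)) · exp(−(x−vt)²/(4Dt)), with n_e·A the pore (flow) area.
Plume center vt = 0.24 × 25 = 6 m, so the well at 14 m is 8 m downgradient of the peak.
√(4πDt) = 12.15 m, giving peak height M/(n_e·A·√(4πDt)) = 1.9/(0.40 × 65 × 12.15) = 0.006015 kg/m³.
(x−vt)²/(4Dt) = (8)²/(4 × 0.47 × 25) = 1.362; exp(−1.362) = 0.2561.
C = 0.006015 × 0.2561 = 0.00154 kg/m³.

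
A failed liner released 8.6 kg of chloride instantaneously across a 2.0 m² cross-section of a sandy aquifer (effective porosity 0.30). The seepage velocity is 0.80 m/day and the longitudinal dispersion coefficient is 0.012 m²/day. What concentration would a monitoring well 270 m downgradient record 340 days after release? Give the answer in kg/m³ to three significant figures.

1.57 kg/m³

For an instantaneous plane source, C(x,t) = M/(n_e·A·√(4πDt)) · exp(−(x−vt)²/(4Dt)), with n_e·A the pore (flow) area.
Plume center vt = 0.80 × 340 = 272 m, so the well at 270 m is 2 m upgradient of the peak.
√(4πDt) = 7.160 m, giving peak height M/(n_e·A·√(4πDt)) = 8.6/(0.30 × 2.0 × 7.160) = 2.002 kg/m³.
(x−vt)²/(4Dt) = (-2)²/(4 × 0.012 × 340) = 0.2451; exp(−0.2451) = 0.7826.
C = 2.002 × 0.7826 = 1.57 kg/m³.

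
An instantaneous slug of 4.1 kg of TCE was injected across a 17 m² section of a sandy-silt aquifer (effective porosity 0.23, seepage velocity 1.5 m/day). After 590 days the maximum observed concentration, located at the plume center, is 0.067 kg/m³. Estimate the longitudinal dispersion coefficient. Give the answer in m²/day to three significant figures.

0.0330 m²/day

At the plume center C_max = M/(n_e·A·√(4πDt)), so D = M²/(4πt·(n_e·A·C_max)²).
n_e·A·C_max = 0.23 × 17 × 0.067 = 0.2620 kg/m.
D = 4.1²/(4π × 590 × 0.2620²) = 0.0330 m²/day.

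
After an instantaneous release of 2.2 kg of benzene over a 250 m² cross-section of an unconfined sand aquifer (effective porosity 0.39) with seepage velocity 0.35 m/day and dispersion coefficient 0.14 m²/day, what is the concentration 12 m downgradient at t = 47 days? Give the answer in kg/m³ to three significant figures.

0.00117 kg/m³

For an instantaneous plane source, C(x,t) = M/(n_e·A·√(4πDt)) · exp(−(x−vt)²/(4Dt)), with n_e·A the pore (flow) area.
Plume center vt = 0.35 × 47 = 16.45 m, so the well at 12 m is 4.45 m upgradient of the peak.
√(4πDt) = 9.093 m, giving peak height M/(n_e·A·√(4πDt)) = 2.2/(0.39 × 250 × 9.093) = 0.002481 kg/m³.
(x−vt)²/(4Dt) = (-4.45)²/(4 × 0.14 × 47) = 0.7524; exp(−0.7524) = 0.4712.
C = 0.002481 × 0.4712 = 0.00117 kg/m³.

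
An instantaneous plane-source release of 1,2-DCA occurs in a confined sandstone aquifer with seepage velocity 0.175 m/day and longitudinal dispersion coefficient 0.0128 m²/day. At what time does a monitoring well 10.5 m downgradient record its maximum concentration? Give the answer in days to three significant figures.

59.6 days

For the 1D instantaneous-source solution, setting ∂C/∂t = 0 at fixed x gives v²t² + 2Dt − x² = 0, so t = (√(D² + v²x²) − D)/v².
√(D² + v²x²) = √(0.0128² + 0.175² × 10.5²) = 1.838; v² = 0.030625.
t = (1.838 − 0.0128)/0.030625 = 59.6 days (vs. the pure-advection estimate x/v = 60.0 d).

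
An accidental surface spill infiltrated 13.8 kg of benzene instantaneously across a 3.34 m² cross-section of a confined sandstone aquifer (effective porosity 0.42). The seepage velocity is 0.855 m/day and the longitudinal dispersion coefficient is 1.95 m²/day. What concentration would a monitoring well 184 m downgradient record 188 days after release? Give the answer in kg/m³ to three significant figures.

0.100 kg/m³

For an instantaneous plane source, C(x,t) = M/(n_e·A·√(4πDt)) · exp(−(x−vt)²/(4Dt)), with n_e·A the pore (flow) area.
Plume center vt = 0.855 × 188 = 160.74 m, so the well at 184 m is 23.26 m downgradient of the peak.
√(4πDt) = 67.87 m, giving peak height M/(n_e·A·√(4πDt)) = 13.8/(0.42 × 3.34 × 67.87) = 0.1449 kg/m³.
(x−vt)²/(4Dt) = (23.26)²/(4 × 1.95 × 188) = 0.3689; exp(−0.3689) = 0.6915.
C = 0.1449 × 0.6915 = 0.100 kg/m³.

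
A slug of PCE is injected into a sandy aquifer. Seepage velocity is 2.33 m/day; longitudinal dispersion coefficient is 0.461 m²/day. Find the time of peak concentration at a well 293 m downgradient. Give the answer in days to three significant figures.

For the 1D instantaneous-source solution, setting ∂C/∂t = 0 at fixed x gives v²t² + 2Dt − x² = 0, so t = (√(D² + v²x²) − D)/v².
√(D² + v²x²) = √(0.461² + 2.33² × 293²) = 682.7; v² = 5.4289.
t = (682.7 − 0.461)/5.4289 = 126 days (vs. the pure-advection estimate x/v = 126 d).

126 days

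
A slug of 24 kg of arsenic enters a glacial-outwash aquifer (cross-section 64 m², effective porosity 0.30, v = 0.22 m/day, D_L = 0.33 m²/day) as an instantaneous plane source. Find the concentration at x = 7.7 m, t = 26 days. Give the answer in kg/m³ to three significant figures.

0.107 kg/m³

For an instantaneous plane source, C(x,t) = M/(n_e·A·√(4πDt)) · exp(−(x−vt)²/(4Dt)), with n_e·A the pore (flow) area.
Plume center vt = 0.22 × 26 = 5.72 m, so the well at 7.7 m is 1.98 m downgradient of the peak.
√(4πDt) = 10.38 m, giving peak height M/(n_e·A·√(4πDt)) = 24/(0.30 × 64 × 10.38) = 0.1204 kg/m³.
(x−vt)²/(4Dt) = (1.98)²/(4 × 0.33 × 26) = 0.1142; exp(−0.1142) = 0.8921.
C = 0.1204 × 0.8921 = 0.107 kg/m³.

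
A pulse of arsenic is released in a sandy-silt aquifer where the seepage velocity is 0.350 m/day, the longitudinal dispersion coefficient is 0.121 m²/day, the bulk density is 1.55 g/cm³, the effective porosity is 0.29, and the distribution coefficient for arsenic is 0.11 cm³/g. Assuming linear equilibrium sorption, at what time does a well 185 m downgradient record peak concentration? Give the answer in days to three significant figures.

838 days

Retardation factor R = 1 + ρ_b·K_d/n = 1 + 1.55 × 0.11/0.29 = 1.588.
Sorption retards both mechanisms: v_R = v/R = 0.2204 m/day, D_R = D/R = 0.07620 m²/day.
Peak time from v_R²t² + 2D_R t − x² = 0: t = (√(D_R² + v_R²x²) − D_R)/v_R².
√(D_R² + v_R²x²) = √(0.07620² + 0.2204² × 185²) = 40.77; v_R² = 0.04858.
t = (40.77 − 0.07620)/0.04858 = 838 days.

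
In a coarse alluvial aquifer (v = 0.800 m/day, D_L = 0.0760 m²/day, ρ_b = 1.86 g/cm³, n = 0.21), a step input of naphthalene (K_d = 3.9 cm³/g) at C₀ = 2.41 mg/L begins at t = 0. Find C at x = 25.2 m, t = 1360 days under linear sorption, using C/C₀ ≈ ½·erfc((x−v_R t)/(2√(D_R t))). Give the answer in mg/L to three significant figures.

Retardation factor R = 1 + ρ_b·K_d/n = 1 + 1.86 × 3.9/0.21 = 35.54.
Sorption retards both mechanisms: v_R = v/R = 0.02251 m/day, D_R = D/R = 0.002138 m²/day.
v_R·t = 0.02251 × 1360 = 30.6136 m; 2√(D_R t) = 3.410 m; argument = (25.2 − 30.6136)/3.410 = -1.588.
C = C₀ × ½·erfc(-1.588) = 2.41 × 0.9876 = 2.38 mg/L.

2.38 mg/L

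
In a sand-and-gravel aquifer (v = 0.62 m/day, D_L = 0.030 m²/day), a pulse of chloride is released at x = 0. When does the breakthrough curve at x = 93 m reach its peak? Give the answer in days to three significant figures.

For the 1D instantaneous-source solution, setting ∂C/∂t = 0 at fixed x gives v²t² + 2Dt − x² = 0, so t = (√(D² + v²x²) − D)/v².
√(D² + v²x²) = √(0.030² + 0.62² × 93²) = 57.66; v² = 0.3844.
t = (57.66 − 0.030)/0.3844 = 150 days (vs. the pure-advection estimate x/v = 150 d).

150 days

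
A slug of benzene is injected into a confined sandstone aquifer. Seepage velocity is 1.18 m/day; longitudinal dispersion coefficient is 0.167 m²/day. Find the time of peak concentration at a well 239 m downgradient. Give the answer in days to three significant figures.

202 days

For the 1D instantaneous-source solution, setting ∂C/∂t = 0 at fixed x gives v²t² + 2Dt − x² = 0, so t = (√(D² + v²x²) − D)/v².
√(D² + v²x²) = √(0.167² + 1.18² × 239²) = 282.0; v² = 1.3924.
t = (282.0 − 0.167)/1.3924 = 202 days (vs. the pure-advection estimate x/v = 203 d).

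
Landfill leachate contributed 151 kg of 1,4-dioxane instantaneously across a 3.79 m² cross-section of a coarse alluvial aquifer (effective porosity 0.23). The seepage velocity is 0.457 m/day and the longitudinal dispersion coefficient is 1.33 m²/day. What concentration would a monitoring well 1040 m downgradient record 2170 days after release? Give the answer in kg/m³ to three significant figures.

0.743 kg/m³

For an instantaneous plane source, C(x,t) = M/(n_e·A·√(4πDt)) · exp(−(x−vt)²/(4Dt)), with n_e·A the pore (flow) area.
Plume center vt = 0.457 × 2170 = 991.69 m, so the well at 1040 m is 48.31 m downgradient of the peak.
√(4πDt) = 190.4 m, giving peak height M/(n_e·A·√(4πDt)) = 151/(0.23 × 3.79 × 190.4) = 0.9098 kg/m³.
(x−vt)²/(4Dt) = (48.31)²/(4 × 1.33 × 2170) = 0.2022; exp(−0.2022) = 0.8169.
C = 0.9098 × 0.8169 = 0.743 kg/m³.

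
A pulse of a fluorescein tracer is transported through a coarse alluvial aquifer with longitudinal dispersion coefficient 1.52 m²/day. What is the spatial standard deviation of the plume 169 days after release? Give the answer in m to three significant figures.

22.7 m

Dispersive spreading gives a Gaussian with σ² = 2Dt; advection only shifts the center.
σ = √(2 × 1.52 × 169) = 22.7 m.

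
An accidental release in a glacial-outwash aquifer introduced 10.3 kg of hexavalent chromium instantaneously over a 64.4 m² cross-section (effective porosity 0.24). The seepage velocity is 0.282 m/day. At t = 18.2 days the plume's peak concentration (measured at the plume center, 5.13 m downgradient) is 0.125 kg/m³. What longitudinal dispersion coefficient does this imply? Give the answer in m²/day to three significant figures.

0.124 m²/day

At the plume center C_max = M/(n_e·A·√(4πDt)), so D = M²/(4πt·(n_e·A·C_max)²).
n_e·A·C_max = 0.24 × 64.4 × 0.125 = 1.932 kg/m.
D = 10.3²/(4π × 18.2 × 1.932²) = 0.124 m²/day.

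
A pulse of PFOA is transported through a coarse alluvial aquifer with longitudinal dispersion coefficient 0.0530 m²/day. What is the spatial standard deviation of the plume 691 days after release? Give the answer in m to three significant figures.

8.56 m

Dispersive spreading gives a Gaussian with σ² = 2Dt; advection only shifts the center.
σ = √(2 × 0.0530 × 691) = 8.56 m.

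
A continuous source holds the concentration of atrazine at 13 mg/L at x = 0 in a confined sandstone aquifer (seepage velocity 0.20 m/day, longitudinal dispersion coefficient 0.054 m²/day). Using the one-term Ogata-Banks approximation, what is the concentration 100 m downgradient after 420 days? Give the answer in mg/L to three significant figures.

For a continuous step input, C/C₀ ≈ ½·erfc((x−vt)/(2√(Dt))).
vt = 0.20 × 420 = 84 m and 2√(Dt) = 2√(0.054 × 420) = 9.525 m.
Argument (x−vt)/(2√(Dt)) = (100 − 84)/9.525 = 1.680; ½·erfc(1.680) = 0.008754.
C = 13 × 0.008754 = 0.114 mg/L.

0.114 mg/L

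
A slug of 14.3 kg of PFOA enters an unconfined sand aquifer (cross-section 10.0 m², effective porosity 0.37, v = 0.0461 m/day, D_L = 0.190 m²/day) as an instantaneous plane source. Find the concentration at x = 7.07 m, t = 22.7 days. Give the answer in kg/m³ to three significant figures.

For an instantaneous plane source, C(x,t) = M/(n_e·A·√(4πDt)) · exp(−(x−vt)²/(4Dt)), with n_e·A the pore (flow) area.
Plume center vt = 0.0461 × 22.7 = 1.04647 m, so the well at 7.07 m is 6.02353 m downgradient of the peak.
√(4πDt) = 7.362 m, giving peak height M/(n_e·A·√(4πDt)) = 14.3/(0.37 × 10.0 × 7.362) = 0.5250 kg/m³.
(x−vt)²/(4Dt) = (6.02353)²/(4 × 0.190 × 22.7) = 2.103; exp(−2.103) = 0.1221.
C = 0.5250 × 0.1221 = 0.0641 kg/m³.

0.0641 kg/m³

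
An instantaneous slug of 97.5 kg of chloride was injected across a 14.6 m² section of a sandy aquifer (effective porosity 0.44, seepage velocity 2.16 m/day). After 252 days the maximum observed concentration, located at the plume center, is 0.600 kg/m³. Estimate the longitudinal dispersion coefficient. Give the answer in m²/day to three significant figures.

0.202 m²/day

At the plume center C_max = M/(n_e·A·√(4πDt)), so D = M²/(4πt·(n_e·A·C_max)²).
n_e·A·C_max = 0.44 × 14.6 × 0.600 = 3.854 kg/m.
D = 97.5²/(4π × 252 × 3.854²) = 0.202 m²/day.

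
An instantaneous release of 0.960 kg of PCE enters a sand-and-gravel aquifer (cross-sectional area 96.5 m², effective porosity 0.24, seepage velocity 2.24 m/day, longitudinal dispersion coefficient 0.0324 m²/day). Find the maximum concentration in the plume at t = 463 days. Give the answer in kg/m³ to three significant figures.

0.00302 kg/m³

The peak of an instantaneous 1D plume sits at x = vt; there the Gaussian factor is 1 and C_max = M/(n_e·A·√(4πDt)), where n_e·A is the pore area the mass is dissolved in.
√(4πDt) = √(4π × 0.0324 × 463) = 13.73 m, so C_max = 0.960/(0.24 × 96.5 × 13.73) = 0.00302 kg/m³.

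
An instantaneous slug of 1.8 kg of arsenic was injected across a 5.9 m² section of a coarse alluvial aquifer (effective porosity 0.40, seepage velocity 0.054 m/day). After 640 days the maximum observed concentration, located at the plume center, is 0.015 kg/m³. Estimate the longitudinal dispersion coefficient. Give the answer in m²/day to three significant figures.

0.321 m²/day

At the plume center C_max = M/(n_e·A·√(4πDt)), so D = M²/(4πt·(n_e·A·C_max)²).
n_e·A·C_max = 0.40 × 5.9 × 0.015 = 0.03540 kg/m.
D = 1.8²/(4π × 640 × 0.03540²) = 0.321 m²/day.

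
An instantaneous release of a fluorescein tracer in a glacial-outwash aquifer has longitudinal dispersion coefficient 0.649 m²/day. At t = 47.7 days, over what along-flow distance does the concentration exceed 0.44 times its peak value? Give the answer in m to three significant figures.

The plume is Gaussian with σ = √(2Dt) = √(2 × 0.649 × 47.7) = 7.869 m.
C/C_peak = exp(−Δx²/(2σ²)) = 0.44 ⇒ Δx = σ·√(−2 ln 0.44) = 7.869 × 1.281 = 10.08 m.
Width = 2Δx = 20.2 m.

20.2 m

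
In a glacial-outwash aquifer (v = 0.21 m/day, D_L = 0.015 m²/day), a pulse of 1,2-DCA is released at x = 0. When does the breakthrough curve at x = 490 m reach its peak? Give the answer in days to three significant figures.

2330 days

For the 1D instantaneous-source solution, setting ∂C/∂t = 0 at fixed x gives v²t² + 2Dt − x² = 0, so t = (√(D² + v²x²) − D)/v².
√(D² + v²x²) = √(0.015² + 0.21² × 490²) = 102.9; v² = 0.0441.
t = (102.9 − 0.015)/0.0441 = 2330 days (vs. the pure-advection estimate x/v = 2330 d).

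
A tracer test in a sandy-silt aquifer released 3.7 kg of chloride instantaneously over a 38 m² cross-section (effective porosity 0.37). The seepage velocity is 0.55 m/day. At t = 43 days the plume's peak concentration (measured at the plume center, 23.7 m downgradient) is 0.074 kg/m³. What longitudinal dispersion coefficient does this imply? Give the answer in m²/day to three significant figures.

At the plume center C_max = M/(n_e·A·√(4πDt)), so D = M²/(4πt·(n_e·A·C_max)²).
n_e·A·C_max = 0.37 × 38 × 0.074 = 1.040 kg/m.
D = 3.7²/(4π × 43 × 1.040²) = 0.0234 m²/day.

0.0234 m²/day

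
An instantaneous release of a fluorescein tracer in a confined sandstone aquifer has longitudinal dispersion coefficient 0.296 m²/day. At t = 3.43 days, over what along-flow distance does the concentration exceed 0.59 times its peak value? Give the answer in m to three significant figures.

The plume is Gaussian with σ = √(2Dt) = √(2 × 0.296 × 3.43) = 1.425 m.
C/C_peak = exp(−Δx²/(2σ²)) = 0.59 ⇒ Δx = σ·√(−2 ln 0.59) = 1.425 × 1.027 = 1.463 m.
Width = 2Δx = 2.93 m.

2.93 m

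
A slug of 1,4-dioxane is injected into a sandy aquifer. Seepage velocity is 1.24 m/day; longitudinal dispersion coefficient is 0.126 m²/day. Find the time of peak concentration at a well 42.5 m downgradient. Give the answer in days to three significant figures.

For the 1D instantaneous-source solution, setting ∂C/∂t = 0 at fixed x gives v²t² + 2Dt − x² = 0, so t = (√(D² + v²x²) − D)/v².
√(D² + v²x²) = √(0.126² + 1.24² × 42.5²) = 52.70; v² = 1.5376.
t = (52.70 − 0.126)/1.5376 = 34.2 days (vs. the pure-advection estimate x/v = 34.3 d).

34.2 days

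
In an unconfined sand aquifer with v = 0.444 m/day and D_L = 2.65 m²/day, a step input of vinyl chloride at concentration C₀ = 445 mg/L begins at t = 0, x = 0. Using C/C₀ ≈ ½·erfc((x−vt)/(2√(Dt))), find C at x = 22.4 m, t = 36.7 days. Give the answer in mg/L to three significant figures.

For a continuous step input, C/C₀ ≈ ½·erfc((x−vt)/(2√(Dt))).
vt = 0.444 × 36.7 = 16.2948 m and 2√(Dt) = 2√(2.65 × 36.7) = 19.72 m.
Argument (x−vt)/(2√(Dt)) = (22.4 − 16.2948)/19.72 = 0.3096; ½·erfc(0.3096) = 0.3308.
C = 445 × 0.3308 = 147 mg/L.

147 mg/L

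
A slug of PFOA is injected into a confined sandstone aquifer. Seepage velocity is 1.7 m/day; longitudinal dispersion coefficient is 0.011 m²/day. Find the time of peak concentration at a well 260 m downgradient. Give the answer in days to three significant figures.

For the 1D instantaneous-source solution, setting ∂C/∂t = 0 at fixed x gives v²t² + 2Dt − x² = 0, so t = (√(D² + v²x²) − D)/v².
√(D² + v²x²) = √(0.011² + 1.7² × 260²) = 442.0; v² = 2.89.
t = (442.0 − 0.011)/2.89 = 153 days (vs. the pure-advection estimate x/v = 153 d).

153 days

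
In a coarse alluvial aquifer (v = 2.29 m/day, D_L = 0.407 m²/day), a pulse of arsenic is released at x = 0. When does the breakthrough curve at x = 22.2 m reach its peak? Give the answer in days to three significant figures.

For the 1D instantaneous-source solution, setting ∂C/∂t = 0 at fixed x gives v²t² + 2Dt − x² = 0, so t = (√(D² + v²x²) − D)/v².
√(D² + v²x²) = √(0.407² + 2.29² × 22.2²) = 50.84; v² = 5.2441.
t = (50.84 − 0.407)/5.2441 = 9.62 days (vs. the pure-advection estimate x/v = 9.69 d).

9.62 days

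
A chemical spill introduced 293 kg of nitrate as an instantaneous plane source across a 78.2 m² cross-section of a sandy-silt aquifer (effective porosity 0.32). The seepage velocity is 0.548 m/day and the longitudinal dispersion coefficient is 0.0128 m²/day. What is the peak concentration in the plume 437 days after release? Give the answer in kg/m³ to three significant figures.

1.40 kg/m³

The peak of an instantaneous 1D plume sits at x = vt; there the Gaussian factor is 1 and C_max = M/(n_e·A·√(4πDt)), where n_e·A is the pore area the mass is dissolved in.
√(4πDt) = √(4π × 0.0128 × 437) = 8.384 m, so C_max = 293/(0.32 × 78.2 × 8.384) = 1.40 kg/m³.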